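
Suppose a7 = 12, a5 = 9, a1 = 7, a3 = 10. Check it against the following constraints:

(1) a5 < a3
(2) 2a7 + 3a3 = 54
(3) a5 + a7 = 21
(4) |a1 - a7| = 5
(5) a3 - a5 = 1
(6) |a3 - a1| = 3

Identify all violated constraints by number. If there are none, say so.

The assignment satisfies every constraint.

(1) a5 = 9, a3 = 10; 9 < 10  OK
(2) 2a7 + 3a3 = 2(12) + 3(10) = 54  OK
(3) a5 + a7 = 9 + 12 = 21  OK
(4) |7 - 12| = 5  OK
(5) a3 - a5 = 10 - 9 = 1  OK
(6) |10 - 7| = 3  OK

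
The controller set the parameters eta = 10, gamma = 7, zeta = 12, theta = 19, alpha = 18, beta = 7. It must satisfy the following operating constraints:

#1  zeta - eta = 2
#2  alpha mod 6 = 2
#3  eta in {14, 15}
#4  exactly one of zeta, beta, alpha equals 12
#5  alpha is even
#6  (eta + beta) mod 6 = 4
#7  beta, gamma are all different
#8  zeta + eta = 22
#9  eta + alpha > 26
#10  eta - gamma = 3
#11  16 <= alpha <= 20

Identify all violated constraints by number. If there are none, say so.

Violated: 2, 3, 6, and 7.

#1 zeta - eta = 12 - 10 = 2  ✓
#2 18 mod 6 = 0, not 2  ✗
#3 eta = 10 is not in {14, 15}  ✗
#4 zeta=12, beta=7, alpha=18; 1 of them equals 12  ✓
#5 alpha = 18 is even  ✓
#6 eta + beta = 17; 17 mod 6 = 5, not 4  ✗
#7 beta = gamma = 7, not all different  ✗
#8 zeta + eta = 12 + 10 = 22  ✓
#9 eta + alpha = 10 + 18 = 28; 28 > 26  ✓
#10 eta - gamma = 10 - 7 = 3  ✓
#11 alpha = 18 lies in [16, 20]  ✓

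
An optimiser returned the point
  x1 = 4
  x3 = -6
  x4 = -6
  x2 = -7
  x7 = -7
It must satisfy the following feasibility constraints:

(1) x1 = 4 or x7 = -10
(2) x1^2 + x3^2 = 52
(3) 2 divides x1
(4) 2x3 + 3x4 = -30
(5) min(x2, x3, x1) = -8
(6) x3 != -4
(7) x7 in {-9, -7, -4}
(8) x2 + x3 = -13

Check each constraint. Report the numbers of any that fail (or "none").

Constraint 5 is violated.

(1) x1 = 4 = 4 (first disjunct)  ✓
(2) x1^2 + x3^2 = 4^2 + (-6)^2 = 16 + 36 = 52  ✓
(3) 4 / 2 = 2, so 2 divides 4  ✓
(4) 2x3 + 3x4 = 2(-6) + 3(-6) = -30  ✓
(5) min(-7, -6, 4) = -7, not -8  ✗
(6) x3 = -6, and -6 ≠ -4  ✓
(7) x7 = -7 is in {-9, -7, -4}  ✓
(8) x2 + x3 = -7 + (-6) = -13  ✓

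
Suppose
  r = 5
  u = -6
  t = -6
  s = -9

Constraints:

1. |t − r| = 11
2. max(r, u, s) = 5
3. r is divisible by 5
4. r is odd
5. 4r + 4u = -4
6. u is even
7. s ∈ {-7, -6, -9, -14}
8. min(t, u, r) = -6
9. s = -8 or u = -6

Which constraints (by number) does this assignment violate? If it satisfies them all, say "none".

The assignment satisfies every constraint.

1. |-6 − 5| = 11  OK
2. max(5, -6, -9) = 5  OK
3. 5 / 5 = 1, so 5 divides 5  OK
4. r = 5 is odd  OK
5. 4r + 4u = 4(5) + 4(-6) = -4  OK
6. u = -6 is even  OK
7. s = -9 is in {-7, -6, -9, -14}  OK
8. min(-6, -6, 5) = -6  OK
9. s = -9 ≠ -8, but u = -6 = -6 (second disjunct)  OK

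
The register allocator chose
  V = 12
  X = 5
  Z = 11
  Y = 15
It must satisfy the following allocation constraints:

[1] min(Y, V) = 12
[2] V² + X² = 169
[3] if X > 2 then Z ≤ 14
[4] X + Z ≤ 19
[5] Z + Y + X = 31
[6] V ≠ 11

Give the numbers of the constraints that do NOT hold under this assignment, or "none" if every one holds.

[1] min(15, 12) = 12 — satisfied.
[2] V² + X² = 12² + 5² = 144 + 25 = 169 — satisfied.
[3] X = 5 > 2, so we need Z ≤ 14; Z = 11 ≤ 14 — satisfied.
[4] X + Z = 5 + 11 = 16; 16 ≤ 19 — satisfied.
[5] Z + Y + X = 11 + 15 + 5 = 31 — satisfied.
[6] V = 12, and 12 ≠ 11 — satisfied.

Yes — all constraints hold.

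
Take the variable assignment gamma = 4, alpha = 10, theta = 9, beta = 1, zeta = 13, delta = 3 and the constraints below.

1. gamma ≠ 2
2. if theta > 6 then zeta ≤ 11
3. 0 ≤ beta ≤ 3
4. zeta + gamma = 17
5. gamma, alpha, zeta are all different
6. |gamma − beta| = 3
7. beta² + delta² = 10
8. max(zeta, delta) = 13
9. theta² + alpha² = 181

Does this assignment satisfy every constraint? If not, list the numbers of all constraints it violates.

The assignment fails constraint 2.

1. gamma = 4, and 4 ≠ 2  holds
2. theta = 9 > 6, so we need zeta ≤ 11; but zeta = 13 > 11  fails
3. beta = 1 lies in [0, 3]  holds
4. zeta + gamma = 13 + 4 = 17  holds
5. values 4, 10, 13 are pairwise distinct  holds
6. |4 − 1| = 3  holds
7. beta² + delta² = 1² + 3² = 1 + 9 = 10  holds
8. max(13, 3) = 13  holds
9. theta² + alpha² = 9² + 10² = 81 + 100 = 181  holds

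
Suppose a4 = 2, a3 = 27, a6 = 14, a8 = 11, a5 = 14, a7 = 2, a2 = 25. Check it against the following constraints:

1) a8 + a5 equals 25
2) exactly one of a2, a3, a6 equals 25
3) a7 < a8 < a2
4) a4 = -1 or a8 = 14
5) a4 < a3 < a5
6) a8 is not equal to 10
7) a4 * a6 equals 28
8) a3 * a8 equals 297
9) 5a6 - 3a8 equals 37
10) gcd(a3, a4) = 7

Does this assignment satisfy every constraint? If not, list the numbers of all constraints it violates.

Constraints 4, 5, and 10 are violated.

1) a8 + a5 = 11 + 14 = 25  yes
2) a2=25, a3=27, a6=14; 1 of them equals 25  yes
3) values 2 < 11 < 25  yes
4) a4 = 2 ≠ -1 and a8 = 11 ≠ 14; both disjuncts false  no
5) values 2, 27, 14; a3 = 27 is not < a5 = 14  no
6) a8 = 11, and 11 ≠ 10  yes
7) a4 * a6 = 2 * 14 = 28  yes
8) a3 * a8 = 27 * 11 = 297  yes
9) 5a6 - 3a8 = 5(14) - 3(11) = 37  yes
10) gcd(27, 2) = 1, not 7  no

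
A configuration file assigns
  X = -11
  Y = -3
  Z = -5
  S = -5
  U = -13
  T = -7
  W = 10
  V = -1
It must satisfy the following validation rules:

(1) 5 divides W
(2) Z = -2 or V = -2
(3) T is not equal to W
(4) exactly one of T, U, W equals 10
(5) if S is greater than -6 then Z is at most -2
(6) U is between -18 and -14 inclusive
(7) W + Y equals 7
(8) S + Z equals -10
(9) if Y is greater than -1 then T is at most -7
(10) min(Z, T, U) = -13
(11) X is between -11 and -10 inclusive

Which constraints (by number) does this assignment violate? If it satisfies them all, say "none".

No — constraints 2, 6 are not satisfied.

(1) 10 / 5 = 2, so 5 divides 10 — holds.
(2) Z = -5 ≠ -2 and V = -1 ≠ -2; both disjuncts false — does not hold.
(3) T = -7, W = 10; distinct — holds.
(4) T=-7, U=-13, W=10; 1 of them equals 10 — holds.
(5) S = -5 > -6, so we need Z ≤ -2; Z = -5 ≤ -2 — holds.
(6) U = -13 is outside [-18, -14] — does not hold.
(7) W + Y = 10 + (-3) = 7 — holds.
(8) S + Z = -5 + (-5) = -10 — holds.
(9) Y = -3, not > -1; antecedent false, conditional vacuously true — holds.
(10) min(-5, -7, -13) = -13 — holds.
(11) X = -11 lies in [-11, -10] — holds.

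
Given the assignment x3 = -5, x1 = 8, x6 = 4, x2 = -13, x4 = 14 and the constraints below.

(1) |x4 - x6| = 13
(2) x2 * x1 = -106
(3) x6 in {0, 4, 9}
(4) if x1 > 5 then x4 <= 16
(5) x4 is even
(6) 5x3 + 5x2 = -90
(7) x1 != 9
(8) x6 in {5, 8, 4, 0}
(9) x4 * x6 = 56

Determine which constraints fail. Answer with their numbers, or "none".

No — constraints 1, 2 are not satisfied.

(1) |14 - 4| = 10, not 13 — violated.
(2) x2 * x1 = -13 * 8 = -104, not -106 — violated.
(3) x6 = 4 is in {0, 4, 9} — OK.
(4) x1 = 8 > 5, so we need x4 ≤ 16; x4 = 14 ≤ 16 — OK.
(5) x4 = 14 is even — OK.
(6) 5x3 + 5x2 = 5(-5) + 5(-13) = -90 — OK.
(7) x1 = 8, and 8 ≠ 9 — OK.
(8) x6 = 4 is in {5, 8, 4, 0} — OK.
(9) x4 * x6 = 14 * 4 = 56 — OK.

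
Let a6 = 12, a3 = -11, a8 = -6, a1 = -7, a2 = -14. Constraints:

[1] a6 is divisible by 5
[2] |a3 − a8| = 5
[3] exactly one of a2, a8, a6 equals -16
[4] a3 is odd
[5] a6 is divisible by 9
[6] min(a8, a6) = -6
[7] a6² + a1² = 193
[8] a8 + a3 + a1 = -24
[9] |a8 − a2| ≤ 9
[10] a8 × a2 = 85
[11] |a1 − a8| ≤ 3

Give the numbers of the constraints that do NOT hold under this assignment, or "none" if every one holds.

[1] 12 = 5×2 + 2, so 5 does not divide 12  ✗
[2] |-11 − (-6)| = 5  ✓
[3] a2=-14, a8=-6, a6=12; 0 of them equal -16, not exactly one  ✗
[4] a3 = -11 is odd  ✓
[5] 12 = 9×1 + 3, so 9 does not divide 12  ✗
[6] min(-6, 12) = -6  ✓
[7] a6² + a1² = 12² + (-7)² = 144 + 49 = 193  ✓
[8] a8 + a3 + a1 = -6 + (-11) + (-7) = -24  ✓
[9] |-6 − (-14)| = 8; 8 ≤ 9  ✓
[10] a8 × a2 = -6 × (-14) = 84, not 85  ✗
[11] |-7 − (-6)| = 1; 1 ≤ 3  ✓

No — constraints 1, 3, 5, and 10 are not satisfied.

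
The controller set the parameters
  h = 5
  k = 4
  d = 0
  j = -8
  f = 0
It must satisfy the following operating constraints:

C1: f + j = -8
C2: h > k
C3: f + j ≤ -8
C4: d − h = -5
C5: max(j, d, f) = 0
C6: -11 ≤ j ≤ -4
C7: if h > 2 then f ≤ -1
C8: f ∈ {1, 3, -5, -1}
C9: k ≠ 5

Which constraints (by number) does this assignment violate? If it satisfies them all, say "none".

C1: f + j = 0 + (-8) = -8  ✓
C2: h = 5, k = 4; 5 > 4  ✓
C3: f + j = 0 + (-8) = -8; -8 ≤ -8  ✓
C4: d − h = 0 − 5 = -5  ✓
C5: max(-8, 0, 0) = 0  ✓
C6: j = -8 lies in [-11, -4]  ✓
C7: h = 5 > 2, so we need f ≤ -1; but f = 0 > -1  ✗
C8: f = 0 is not in {1, 3, -5, -1}  ✗
C9: k = 4, and 4 ≠ 5  ✓

No — constraints 7 and 8 are not satisfied.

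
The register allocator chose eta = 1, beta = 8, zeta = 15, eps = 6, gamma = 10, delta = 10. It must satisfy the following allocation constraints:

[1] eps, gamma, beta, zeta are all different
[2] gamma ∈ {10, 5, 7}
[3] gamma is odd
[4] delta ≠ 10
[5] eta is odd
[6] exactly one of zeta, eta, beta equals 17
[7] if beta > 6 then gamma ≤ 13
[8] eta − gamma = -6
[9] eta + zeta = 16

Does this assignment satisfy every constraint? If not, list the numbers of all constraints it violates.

[1] values 6, 10, 8, 15 are pairwise distinct — holds.
[2] gamma = 10 is in {10, 5, 7} — holds.
[3] gamma = 10 is even — does not hold.
[4] delta = 10, but 10 is required to differ — does not hold.
[5] eta = 1 is odd — holds.
[6] zeta=15, eta=1, beta=8; 0 of them equal 17, not exactly one — does not hold.
[7] beta = 8 > 6, so we need gamma ≤ 13; gamma = 10 ≤ 13 — holds.
[8] eta − gamma = 1 − 10 = -9, not -6 — does not hold.
[9] eta + zeta = 1 + 15 = 16 — holds.

The assignment fails constraints 3, 4, 6, 8.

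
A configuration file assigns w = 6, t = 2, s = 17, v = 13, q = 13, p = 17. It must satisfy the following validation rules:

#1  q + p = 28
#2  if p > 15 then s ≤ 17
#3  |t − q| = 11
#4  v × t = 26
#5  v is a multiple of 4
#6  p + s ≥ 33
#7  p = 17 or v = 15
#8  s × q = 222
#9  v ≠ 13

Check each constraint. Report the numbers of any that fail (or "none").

No — constraints 1, 5, 8, 9 are not satisfied.

#1 q + p = 13 + 17 = 30, not 28  FAIL
#2 p = 17 > 15, so we need s ≤ 17; s = 17 ≤ 17  OK
#3 |2 − 13| = 11  OK
#4 v × t = 13 × 2 = 26  OK
#5 13 = 4×3 + 1, so 4 does not divide 13  FAIL
#6 p + s = 17 + 17 = 34; 34 ≥ 33  OK
#7 p = 17 = 17 (first disjunct)  OK
#8 s × q = 17 × 13 = 221, not 222  FAIL
#9 v = 13, but 13 is required to differ  FAIL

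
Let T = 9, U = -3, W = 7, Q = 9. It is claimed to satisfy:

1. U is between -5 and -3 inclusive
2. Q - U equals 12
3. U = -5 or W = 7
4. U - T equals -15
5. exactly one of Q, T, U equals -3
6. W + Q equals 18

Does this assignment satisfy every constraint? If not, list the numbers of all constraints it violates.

1. U = -3 lies in [-5, -3]  true
2. Q - U = 9 - (-3) = 12  true
3. U = -3 ≠ -5, but W = 7 = 7 (second disjunct)  true
4. U - T = -3 - 9 = -12, not -15  false
5. Q=9, T=9, U=-3; 1 of them equals -3  true
6. W + Q = 7 + 9 = 16, not 18  false

Constraints 4, 6 are violated.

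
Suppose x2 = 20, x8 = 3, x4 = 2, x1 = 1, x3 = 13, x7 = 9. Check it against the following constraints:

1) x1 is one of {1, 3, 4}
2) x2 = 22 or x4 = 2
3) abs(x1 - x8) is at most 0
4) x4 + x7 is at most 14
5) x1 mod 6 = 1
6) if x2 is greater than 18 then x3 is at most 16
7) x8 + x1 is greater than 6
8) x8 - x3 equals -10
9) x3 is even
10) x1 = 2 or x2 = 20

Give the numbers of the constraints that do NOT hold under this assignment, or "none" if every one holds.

Constraints 3, 7, and 9 are violated.

1) x1 = 1 is in {1, 3, 4} — OK.
2) x2 = 20 ≠ 22, but x4 = 2 = 2 (second disjunct) — OK.
3) abs(1 - 3) = 2; 2 > 0, exceeds bound 0 — violated.
4) x4 + x7 = 2 + 9 = 11; 11 ≤ 14 — OK.
5) 1 mod 6 = 1 — OK.
6) x2 = 20 > 18, so we need x3 ≤ 16; x3 = 13 ≤ 16 — OK.
7) x8 + x1 = 3 + 1 = 4; 4 ≤ 6, bound 6 not met — violated.
8) x8 - x3 = 3 - 13 = -10 — OK.
9) x3 = 13 is odd — violated.
10) x1 = 1 ≠ 2, but x2 = 20 = 20 (second disjunct) — OK.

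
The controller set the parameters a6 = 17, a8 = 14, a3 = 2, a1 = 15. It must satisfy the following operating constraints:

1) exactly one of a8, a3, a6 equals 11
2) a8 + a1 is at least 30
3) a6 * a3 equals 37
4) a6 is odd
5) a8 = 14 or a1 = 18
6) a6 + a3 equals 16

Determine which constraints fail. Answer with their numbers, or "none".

Constraints 1, 2, 3, 6 are violated.

1) a8=14, a3=2, a6=17; 0 of them equal 11, not exactly one — violated.
2) a8 + a1 = 14 + 15 = 29; 29 < 30, bound 30 not met — violated.
3) a6 * a3 = 17 * 2 = 34, not 37 — violated.
4) a6 = 17 is odd — satisfied.
5) a8 = 14 = 14 (first disjunct) — satisfied.
6) a6 + a3 = 17 + 2 = 19, not 16 — violated.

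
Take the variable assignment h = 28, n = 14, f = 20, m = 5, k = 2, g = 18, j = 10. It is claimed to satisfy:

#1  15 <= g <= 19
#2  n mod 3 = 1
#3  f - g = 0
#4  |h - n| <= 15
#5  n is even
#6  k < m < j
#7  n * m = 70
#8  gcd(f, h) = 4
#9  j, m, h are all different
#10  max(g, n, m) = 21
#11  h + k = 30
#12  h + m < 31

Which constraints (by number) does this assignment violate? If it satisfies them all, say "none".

#1 g = 18 lies in [15, 19]  true
#2 14 mod 3 = 2, not 1  false
#3 f - g = 20 - 18 = 2, not 0  false
#4 |28 - 14| = 14; 14 ≤ 15  true
#5 n = 14 is even  true
#6 values 2 < 5 < 10  true
#7 n * m = 14 * 5 = 70  true
#8 gcd(20, 28) = 4  true
#9 values 10, 5, 28 are pairwise distinct  true
#10 max(18, 14, 5) = 18, not 21  false
#11 h + k = 28 + 2 = 30  true
#12 h + m = 28 + 5 = 33; 33 ≥ 31, bound 31 not met  false

The assignment fails constraints 2, 3, 10, 12.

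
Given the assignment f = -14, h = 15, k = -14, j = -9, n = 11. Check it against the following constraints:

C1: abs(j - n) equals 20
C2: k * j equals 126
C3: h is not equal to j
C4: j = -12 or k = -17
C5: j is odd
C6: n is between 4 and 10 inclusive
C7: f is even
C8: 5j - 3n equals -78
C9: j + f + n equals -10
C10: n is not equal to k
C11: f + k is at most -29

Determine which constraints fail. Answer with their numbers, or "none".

Violated: 4, 6, 9, 11.

C1: abs(-9 - 11) = 20  yes
C2: k * j = -14 * (-9) = 126  yes
C3: h = 15, j = -9; distinct  yes
C4: j = -9 ≠ -12 and k = -14 ≠ -17; both disjuncts false  no
C5: j = -9 is odd  yes
C6: n = 11 is outside [4, 10]  no
C7: f = -14 is even  yes
C8: 5j - 3n = 5(-9) - 3(11) = -78  yes
C9: j + f + n = -9 + (-14) + 11 = -12, not -10  no
C10: n = 11, k = -14; distinct  yes
C11: f + k = -14 + (-14) = -28; -28 > -29, bound -29 not met  no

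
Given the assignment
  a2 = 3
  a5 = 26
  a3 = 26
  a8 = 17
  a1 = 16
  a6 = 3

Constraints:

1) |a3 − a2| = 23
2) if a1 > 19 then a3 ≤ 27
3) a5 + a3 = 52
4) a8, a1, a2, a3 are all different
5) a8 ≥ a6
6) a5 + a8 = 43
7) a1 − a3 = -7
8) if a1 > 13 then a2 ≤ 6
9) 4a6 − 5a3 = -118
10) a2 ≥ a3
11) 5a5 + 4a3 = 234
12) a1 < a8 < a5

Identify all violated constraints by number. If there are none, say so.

Constraints 7 and 10 are violated.

1) |26 − 3| = 23 — satisfied.
2) a1 = 16, not > 19; antecedent false, conditional vacuously true — satisfied.
3) a5 + a3 = 26 + 26 = 52 — satisfied.
4) values 17, 16, 3, 26 are pairwise distinct — satisfied.
5) a8 = 17, a6 = 3; 17 ≥ 3 — satisfied.
6) a5 + a8 = 26 + 17 = 43 — satisfied.
7) a1 − a3 = 16 − 26 = -10, not -7 — violated.
8) a1 = 16 > 13, so we need a2 ≤ 6; a2 = 3 ≤ 6 — satisfied.
9) 4a6 − 5a3 = 4(3) − 5(26) = -118 — satisfied.
10) a2 = 3, a3 = 26; 3 < 26 (want ≥) — violated.
11) 5a5 + 4a3 = 5(26) + 4(26) = 234 — satisfied.
12) values 16 < 17 < 26 — satisfied.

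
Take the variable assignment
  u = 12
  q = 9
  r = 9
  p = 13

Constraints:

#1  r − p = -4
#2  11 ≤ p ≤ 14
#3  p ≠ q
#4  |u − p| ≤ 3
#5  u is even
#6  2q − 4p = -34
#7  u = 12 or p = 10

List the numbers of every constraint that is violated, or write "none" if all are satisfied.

#1 r − p = 9 − 13 = -4  ✓
#2 p = 13 lies in [11, 14]  ✓
#3 p = 13, q = 9; distinct  ✓
#4 |12 − 13| = 1; 1 ≤ 3  ✓
#5 u = 12 is even  ✓
#6 2q − 4p = 2(9) − 4(13) = -34  ✓
#7 u = 12 = 12 (first disjunct)  ✓

The assignment satisfies every constraint.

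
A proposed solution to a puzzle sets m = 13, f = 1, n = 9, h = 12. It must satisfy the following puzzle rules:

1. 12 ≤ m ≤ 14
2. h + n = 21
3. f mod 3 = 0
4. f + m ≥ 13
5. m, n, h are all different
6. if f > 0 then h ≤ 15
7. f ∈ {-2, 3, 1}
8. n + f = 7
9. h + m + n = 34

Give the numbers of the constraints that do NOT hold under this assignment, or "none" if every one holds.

Constraints 3 and 8 are violated.

1. m = 13 lies in [12, 14] — OK.
2. h + n = 12 + 9 = 21 — OK.
3. 1 mod 3 = 1, not 0 — violated.
4. f + m = 1 + 13 = 14; 14 ≥ 13 — OK.
5. values 13, 9, 12 are pairwise distinct — OK.
6. f = 1 > 0, so we need h ≤ 15; h = 12 ≤ 15 — OK.
7. f = 1 is in {-2, 3, 1} — OK.
8. n + f = 9 + 1 = 10, not 7 — violated.
9. h + m + n = 12 + 13 + 9 = 34 — OK.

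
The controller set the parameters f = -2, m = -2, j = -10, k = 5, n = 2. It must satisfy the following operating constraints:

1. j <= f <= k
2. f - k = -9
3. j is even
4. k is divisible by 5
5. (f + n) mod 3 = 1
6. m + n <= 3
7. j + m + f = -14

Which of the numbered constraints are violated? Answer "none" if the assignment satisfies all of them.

The assignment fails constraints 2, 5.

1. values -10 <= -2 <= 5 — holds.
2. f - k = -2 - 5 = -7, not -9 — does not hold.
3. j = -10 is even — holds.
4. 5 / 5 = 1, so 5 divides 5 — holds.
5. f + n = 0; 0 mod 3 = 0, not 1 — does not hold.
6. m + n = -2 + 2 = 0; 0 ≤ 3 — holds.
7. j + m + f = -10 + (-2) + (-2) = -14 — holds.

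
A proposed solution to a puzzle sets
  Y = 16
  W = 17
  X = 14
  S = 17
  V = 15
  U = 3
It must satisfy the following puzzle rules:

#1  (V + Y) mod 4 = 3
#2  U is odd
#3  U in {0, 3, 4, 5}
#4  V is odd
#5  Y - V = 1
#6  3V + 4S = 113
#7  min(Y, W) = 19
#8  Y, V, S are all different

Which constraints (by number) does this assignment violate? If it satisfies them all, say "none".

#1 V + Y = 31; 31 mod 4 = 3 — holds.
#2 U = 3 is odd — holds.
#3 U = 3 is in {0, 3, 4, 5} — holds.
#4 V = 15 is odd — holds.
#5 Y - V = 16 - 15 = 1 — holds.
#6 3V + 4S = 3(15) + 4(17) = 113 — holds.
#7 min(16, 17) = 16, not 19 — fails.
#8 values 16, 15, 17 are pairwise distinct — holds.

Violated: 7.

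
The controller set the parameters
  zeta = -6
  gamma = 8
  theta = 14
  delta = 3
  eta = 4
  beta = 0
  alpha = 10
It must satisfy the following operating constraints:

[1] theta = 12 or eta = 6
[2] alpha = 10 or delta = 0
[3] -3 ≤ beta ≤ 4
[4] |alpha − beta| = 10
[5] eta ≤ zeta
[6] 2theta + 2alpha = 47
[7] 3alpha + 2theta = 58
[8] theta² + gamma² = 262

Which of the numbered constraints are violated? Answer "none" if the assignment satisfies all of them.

[1] theta = 14 ≠ 12 and eta = 4 ≠ 6; both disjuncts false — fails.
[2] alpha = 10 = 10 (first disjunct) — holds.
[3] beta = 0 lies in [-3, 4] — holds.
[4] |10 − 0| = 10 — holds.
[5] eta = 4, zeta = -6; 4 > -6 (want ≤) — fails.
[6] 2theta + 2alpha = 2(14) + 2(10) = 48, not 47 — fails.
[7] 3alpha + 2theta = 3(10) + 2(14) = 58 — holds.
[8] theta² + gamma² = 14² + 8² = 196 + 64 = 260, not 262 — fails.

Constraints 1, 5, 6, and 8 are violated.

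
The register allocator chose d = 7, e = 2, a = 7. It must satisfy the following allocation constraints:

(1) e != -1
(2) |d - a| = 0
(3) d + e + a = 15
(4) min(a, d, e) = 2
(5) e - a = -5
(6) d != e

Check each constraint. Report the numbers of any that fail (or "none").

Constraint 3 is violated.

(1) e = 2, and 2 ≠ -1 — OK.
(2) |7 - 7| = 0 — OK.
(3) d + e + a = 7 + 2 + 7 = 16, not 15 — violated.
(4) min(7, 7, 2) = 2 — OK.
(5) e - a = 2 - 7 = -5 — OK.
(6) d = 7, e = 2; distinct — OK.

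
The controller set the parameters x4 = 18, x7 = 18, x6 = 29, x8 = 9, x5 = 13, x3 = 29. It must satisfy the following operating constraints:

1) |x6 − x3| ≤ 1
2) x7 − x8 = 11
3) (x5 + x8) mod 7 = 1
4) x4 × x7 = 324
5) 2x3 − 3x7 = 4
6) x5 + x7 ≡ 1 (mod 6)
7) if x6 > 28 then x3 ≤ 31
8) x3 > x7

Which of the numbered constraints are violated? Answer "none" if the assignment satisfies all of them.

1) |29 − 29| = 0; 0 ≤ 1  yes
2) x7 − x8 = 18 − 9 = 9, not 11  no
3) x5 + x8 = 22; 22 mod 7 = 1  yes
4) x4 × x7 = 18 × 18 = 324  yes
5) 2x3 − 3x7 = 2(29) − 3(18) = 4  yes
6) x5 + x7 = 31; 31 mod 6 = 1  yes
7) x6 = 29 > 28, so we need x3 ≤ 31; x3 = 29 ≤ 31  yes
8) x3 = 29, x7 = 18; 29 > 18  yes

No — constraint 2 is not satisfied.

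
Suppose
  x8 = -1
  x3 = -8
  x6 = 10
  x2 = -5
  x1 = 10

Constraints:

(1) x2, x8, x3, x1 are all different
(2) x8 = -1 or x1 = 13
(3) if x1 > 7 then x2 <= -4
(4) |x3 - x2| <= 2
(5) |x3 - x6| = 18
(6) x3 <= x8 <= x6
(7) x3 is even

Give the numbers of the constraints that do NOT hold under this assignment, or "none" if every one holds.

(1) values -5, -1, -8, 10 are pairwise distinct — holds.
(2) x8 = -1 = -1 (first disjunct) — holds.
(3) x1 = 10 > 7, so we need x2 ≤ -4; x2 = -5 ≤ -4 — holds.
(4) |-8 - (-5)| = 3; 3 > 2, exceeds bound 2 — fails.
(5) |-8 - 10| = 18 — holds.
(6) values -8 <= -1 <= 10 — holds.
(7) x3 = -8 is even — holds.

The assignment fails constraint 4.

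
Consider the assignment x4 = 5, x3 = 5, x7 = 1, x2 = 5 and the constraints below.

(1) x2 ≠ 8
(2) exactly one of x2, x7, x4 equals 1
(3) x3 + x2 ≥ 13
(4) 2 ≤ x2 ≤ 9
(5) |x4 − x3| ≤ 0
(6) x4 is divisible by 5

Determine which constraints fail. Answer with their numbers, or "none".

(1) x2 = 5, and 5 ≠ 8 — satisfied.
(2) x2=5, x7=1, x4=5; 1 of them equals 1 — satisfied.
(3) x3 + x2 = 5 + 5 = 10; 10 < 13, bound 13 not met — violated.
(4) x2 = 5 lies in [2, 9] — satisfied.
(5) |5 − 5| = 0; 0 ≤ 0 — satisfied.
(6) 5 / 5 = 1, so 5 divides 5 — satisfied.

The assignment fails constraint 3.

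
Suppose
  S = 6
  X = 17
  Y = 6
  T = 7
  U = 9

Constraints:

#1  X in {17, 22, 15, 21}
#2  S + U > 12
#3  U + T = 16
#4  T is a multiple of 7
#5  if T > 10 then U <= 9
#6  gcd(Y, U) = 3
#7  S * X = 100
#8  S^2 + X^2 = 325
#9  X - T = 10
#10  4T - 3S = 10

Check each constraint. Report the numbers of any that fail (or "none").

#1 X = 17 is in {17, 22, 15, 21}  OK
#2 S + U = 6 + 9 = 15; 15 > 12  OK
#3 U + T = 9 + 7 = 16  OK
#4 7 / 7 = 1, so 7 divides 7  OK
#5 T = 7, not > 10; antecedent false, conditional vacuously true  OK
#6 gcd(6, 9) = 3  OK
#7 S * X = 6 * 17 = 102, not 100  FAIL
#8 S^2 + X^2 = 6^2 + 17^2 = 36 + 289 = 325  OK
#9 X - T = 17 - 7 = 10  OK
#10 4T - 3S = 4(7) - 3(6) = 10  OK

Violated: 7.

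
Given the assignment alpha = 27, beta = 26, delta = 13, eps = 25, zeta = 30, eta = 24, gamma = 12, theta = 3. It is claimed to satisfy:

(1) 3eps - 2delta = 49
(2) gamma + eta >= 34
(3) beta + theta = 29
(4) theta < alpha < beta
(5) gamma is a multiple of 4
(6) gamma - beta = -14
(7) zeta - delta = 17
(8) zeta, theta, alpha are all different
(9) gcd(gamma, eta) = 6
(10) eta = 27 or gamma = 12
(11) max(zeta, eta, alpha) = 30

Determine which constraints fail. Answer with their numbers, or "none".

(1) 3eps - 2delta = 3(25) - 2(13) = 49  OK
(2) gamma + eta = 12 + 24 = 36; 36 ≥ 34  OK
(3) beta + theta = 26 + 3 = 29  OK
(4) values 3, 27, 26; alpha = 27 is not < beta = 26  FAIL
(5) 12 / 4 = 3, so 4 divides 12  OK
(6) gamma - beta = 12 - 26 = -14  OK
(7) zeta - delta = 30 - 13 = 17  OK
(8) values 30, 3, 27 are pairwise distinct  OK
(9) gcd(12, 24) = 12, not 6  FAIL
(10) eta = 24 ≠ 27, but gamma = 12 = 12 (second disjunct)  OK
(11) max(30, 24, 27) = 30  OK

Constraints 4 and 9 do not hold.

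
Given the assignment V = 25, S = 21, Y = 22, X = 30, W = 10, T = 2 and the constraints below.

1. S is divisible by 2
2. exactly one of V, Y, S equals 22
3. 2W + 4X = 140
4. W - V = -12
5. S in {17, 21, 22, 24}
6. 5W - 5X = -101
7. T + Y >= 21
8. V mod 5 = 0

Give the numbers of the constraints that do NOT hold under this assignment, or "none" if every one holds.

The assignment fails constraints 1, 4, 6.

1. 21 = 2*10 + 1, so 2 does not divide 21  false
2. V=25, Y=22, S=21; 1 of them equals 22  true
3. 2W + 4X = 2(10) + 4(30) = 140  true
4. W - V = 10 - 25 = -15, not -12  false
5. S = 21 is in {17, 21, 22, 24}  true
6. 5W - 5X = 5(10) - 5(30) = -100, not -101  false
7. T + Y = 2 + 22 = 24; 24 ≥ 21  true
8. 25 mod 5 = 0  true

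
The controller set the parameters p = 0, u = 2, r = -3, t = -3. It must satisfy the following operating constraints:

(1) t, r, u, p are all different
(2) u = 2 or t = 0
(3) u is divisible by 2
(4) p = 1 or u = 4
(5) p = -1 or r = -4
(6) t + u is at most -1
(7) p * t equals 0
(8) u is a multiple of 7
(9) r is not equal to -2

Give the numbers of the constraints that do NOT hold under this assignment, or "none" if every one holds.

No — constraints 1, 4, 5, 8 are not satisfied.

(1) t = r = -3, not all different  FAIL
(2) u = 2 = 2 (first disjunct)  OK
(3) 2 / 2 = 1, so 2 divides 2  OK
(4) p = 0 ≠ 1 and u = 2 ≠ 4; both disjuncts false  FAIL
(5) p = 0 ≠ -1 and r = -3 ≠ -4; both disjuncts false  FAIL
(6) t + u = -3 + 2 = -1; -1 ≤ -1  OK
(7) p * t = 0 * (-3) = 0  OK
(8) 2 = 7*0 + 2, so 7 does not divide 2  FAIL
(9) r = -3, and -3 ≠ -2  OK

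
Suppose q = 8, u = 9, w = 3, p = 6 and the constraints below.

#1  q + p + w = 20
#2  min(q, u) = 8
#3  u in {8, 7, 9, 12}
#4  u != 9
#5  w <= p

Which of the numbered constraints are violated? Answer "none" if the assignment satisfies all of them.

#1 q + p + w = 8 + 6 + 3 = 17, not 20 — violated.
#2 min(8, 9) = 8 — satisfied.
#3 u = 9 is in {8, 7, 9, 12} — satisfied.
#4 u = 9, but 9 is required to differ — violated.
#5 w = 3, p = 6; 3 ≤ 6 — satisfied.

No — constraints 1 and 4 are not satisfied.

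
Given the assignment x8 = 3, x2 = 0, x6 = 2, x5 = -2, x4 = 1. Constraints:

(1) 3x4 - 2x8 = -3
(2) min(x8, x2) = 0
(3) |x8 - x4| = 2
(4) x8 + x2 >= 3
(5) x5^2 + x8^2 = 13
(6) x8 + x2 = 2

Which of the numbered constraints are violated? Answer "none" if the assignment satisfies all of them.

(1) 3x4 - 2x8 = 3(1) - 2(3) = -3 — satisfied.
(2) min(3, 0) = 0 — satisfied.
(3) |3 - 1| = 2 — satisfied.
(4) x8 + x2 = 3 + 0 = 3; 3 ≥ 3 — satisfied.
(5) x5^2 + x8^2 = (-2)^2 + 3^2 = 4 + 9 = 13 — satisfied.
(6) x8 + x2 = 3 + 0 = 3, not 2 — violated.

The assignment fails constraint 6.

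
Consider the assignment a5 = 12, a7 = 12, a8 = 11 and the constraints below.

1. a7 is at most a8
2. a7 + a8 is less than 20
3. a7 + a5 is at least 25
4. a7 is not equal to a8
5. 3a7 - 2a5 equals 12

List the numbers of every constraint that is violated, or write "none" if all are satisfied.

1. a7 = 12, a8 = 11; 12 > 11 (want ≤)  ✘
2. a7 + a8 = 12 + 11 = 23; 23 ≥ 20, bound 20 not met  ✘
3. a7 + a5 = 12 + 12 = 24; 24 < 25, bound 25 not met  ✘
4. a7 = 12, a8 = 11; distinct  ✔
5. 3a7 - 2a5 = 3(12) - 2(12) = 12  ✔

Constraints 1, 2, and 3 are violated.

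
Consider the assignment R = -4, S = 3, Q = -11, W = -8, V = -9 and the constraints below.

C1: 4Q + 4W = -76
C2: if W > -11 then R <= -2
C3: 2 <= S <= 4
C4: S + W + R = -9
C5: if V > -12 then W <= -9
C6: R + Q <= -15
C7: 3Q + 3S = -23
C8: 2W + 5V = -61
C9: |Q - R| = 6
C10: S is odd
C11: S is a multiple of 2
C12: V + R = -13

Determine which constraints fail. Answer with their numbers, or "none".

C1: 4Q + 4W = 4(-11) + 4(-8) = -76 — holds.
C2: W = -8 > -11, so we need R ≤ -2; R = -4 ≤ -2 — holds.
C3: S = 3 lies in [2, 4] — holds.
C4: S + W + R = 3 + (-8) + (-4) = -9 — holds.
C5: V = -9 > -12, so we need W ≤ -9; but W = -8 > -9 — fails.
C6: R + Q = -4 + (-11) = -15; -15 ≤ -15 — holds.
C7: 3Q + 3S = 3(-11) + 3(3) = -24, not -23 — fails.
C8: 2W + 5V = 2(-8) + 5(-9) = -61 — holds.
C9: |-11 - (-4)| = 7, not 6 — fails.
C10: S = 3 is odd — holds.
C11: 3 = 2*1 + 1, so 2 does not divide 3 — fails.
C12: V + R = -9 + (-4) = -13 — holds.

Violated: 5, 7, 9, and 11.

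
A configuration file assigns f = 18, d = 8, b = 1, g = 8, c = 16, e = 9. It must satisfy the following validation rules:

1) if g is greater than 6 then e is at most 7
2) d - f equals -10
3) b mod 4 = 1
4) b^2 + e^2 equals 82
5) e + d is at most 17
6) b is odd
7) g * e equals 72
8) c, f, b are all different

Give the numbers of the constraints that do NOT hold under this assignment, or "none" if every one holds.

1) g = 8 > 6, so we need e ≤ 7; but e = 9 > 7  ✘
2) d - f = 8 - 18 = -10  ✔
3) 1 mod 4 = 1  ✔
4) b^2 + e^2 = 1^2 + 9^2 = 1 + 81 = 82  ✔
5) e + d = 9 + 8 = 17; 17 ≤ 17  ✔
6) b = 1 is odd  ✔
7) g * e = 8 * 9 = 72  ✔
8) values 16, 18, 1 are pairwise distinct  ✔

Constraint 1 does not hold.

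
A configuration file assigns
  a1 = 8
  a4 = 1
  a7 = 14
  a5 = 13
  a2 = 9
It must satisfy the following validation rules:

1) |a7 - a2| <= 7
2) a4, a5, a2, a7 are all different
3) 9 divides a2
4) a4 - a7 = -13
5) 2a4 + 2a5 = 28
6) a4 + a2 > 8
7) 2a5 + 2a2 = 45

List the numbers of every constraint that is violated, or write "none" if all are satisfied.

The assignment fails constraint 7.

1) |14 - 9| = 5; 5 ≤ 7 — holds.
2) values 1, 13, 9, 14 are pairwise distinct — holds.
3) 9 / 9 = 1, so 9 divides 9 — holds.
4) a4 - a7 = 1 - 14 = -13 — holds.
5) 2a4 + 2a5 = 2(1) + 2(13) = 28 — holds.
6) a4 + a2 = 1 + 9 = 10; 10 > 8 — holds.
7) 2a5 + 2a2 = 2(13) + 2(9) = 44, not 45 — does not hold.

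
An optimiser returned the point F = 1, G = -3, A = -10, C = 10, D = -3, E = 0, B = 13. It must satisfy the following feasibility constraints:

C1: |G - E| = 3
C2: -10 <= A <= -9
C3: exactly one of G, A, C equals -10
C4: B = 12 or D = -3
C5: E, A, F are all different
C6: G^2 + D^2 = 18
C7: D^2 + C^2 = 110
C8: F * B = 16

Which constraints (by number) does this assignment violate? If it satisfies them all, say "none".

C1: |-3 - 0| = 3 — OK.
C2: A = -10 lies in [-10, -9] — OK.
C3: G=-3, A=-10, C=10; 1 of them equals -10 — OK.
C4: B = 13 ≠ 12, but D = -3 = -3 (second disjunct) — OK.
C5: values 0, -10, 1 are pairwise distinct — OK.
C6: G^2 + D^2 = (-3)^2 + (-3)^2 = 9 + 9 = 18 — OK.
C7: D^2 + C^2 = (-3)^2 + 10^2 = 9 + 100 = 109, not 110 — violated.
C8: F * B = 1 * 13 = 13, not 16 — violated.

Constraints 7 and 8 do not hold.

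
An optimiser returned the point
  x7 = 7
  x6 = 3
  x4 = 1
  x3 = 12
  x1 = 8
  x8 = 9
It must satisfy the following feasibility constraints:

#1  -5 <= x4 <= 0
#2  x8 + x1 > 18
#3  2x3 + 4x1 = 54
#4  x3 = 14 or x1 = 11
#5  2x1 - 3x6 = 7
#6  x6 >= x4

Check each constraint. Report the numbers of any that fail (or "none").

#1 x4 = 1 is outside [-5, 0] — violated.
#2 x8 + x1 = 9 + 8 = 17; 17 ≤ 18, bound 18 not met — violated.
#3 2x3 + 4x1 = 2(12) + 4(8) = 56, not 54 — violated.
#4 x3 = 12 ≠ 14 and x1 = 8 ≠ 11; both disjuncts false — violated.
#5 2x1 - 3x6 = 2(8) - 3(3) = 7 — satisfied.
#6 x6 = 3, x4 = 1; 3 ≥ 1 — satisfied.

Violated: 1, 2, 3, and 4.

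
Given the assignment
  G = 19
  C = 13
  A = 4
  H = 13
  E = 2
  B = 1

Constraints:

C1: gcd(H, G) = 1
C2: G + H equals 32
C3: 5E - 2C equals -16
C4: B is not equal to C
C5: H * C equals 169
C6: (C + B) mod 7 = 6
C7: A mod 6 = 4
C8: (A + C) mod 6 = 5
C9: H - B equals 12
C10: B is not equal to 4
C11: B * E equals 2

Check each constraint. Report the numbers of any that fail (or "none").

C1: gcd(13, 19) = 1  OK
C2: G + H = 19 + 13 = 32  OK
C3: 5E - 2C = 5(2) - 2(13) = -16  OK
C4: B = 1, C = 13; distinct  OK
C5: H * C = 13 * 13 = 169  OK
C6: C + B = 14; 14 mod 7 = 0, not 6  FAIL
C7: 4 mod 6 = 4  OK
C8: A + C = 17; 17 mod 6 = 5  OK
C9: H - B = 13 - 1 = 12  OK
C10: B = 1, and 1 ≠ 4  OK
C11: B * E = 1 * 2 = 2  OK

Constraint 6 is violated.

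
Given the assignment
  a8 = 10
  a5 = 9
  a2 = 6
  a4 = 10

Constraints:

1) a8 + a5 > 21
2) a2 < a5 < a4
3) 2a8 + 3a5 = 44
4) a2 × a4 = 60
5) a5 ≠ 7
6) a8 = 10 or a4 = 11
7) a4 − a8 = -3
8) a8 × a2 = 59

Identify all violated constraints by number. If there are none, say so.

The assignment fails constraints 1, 3, 7, 8.

1) a8 + a5 = 10 + 9 = 19; 19 ≤ 21, bound 21 not met  ✗
2) values 6 < 9 < 10  ✓
3) 2a8 + 3a5 = 2(10) + 3(9) = 47, not 44  ✗
4) a2 × a4 = 6 × 10 = 60  ✓
5) a5 = 9, and 9 ≠ 7  ✓
6) a8 = 10 = 10 (first disjunct)  ✓
7) a4 − a8 = 10 − 10 = 0, not -3  ✗
8) a8 × a2 = 10 × 6 = 60, not 59  ✗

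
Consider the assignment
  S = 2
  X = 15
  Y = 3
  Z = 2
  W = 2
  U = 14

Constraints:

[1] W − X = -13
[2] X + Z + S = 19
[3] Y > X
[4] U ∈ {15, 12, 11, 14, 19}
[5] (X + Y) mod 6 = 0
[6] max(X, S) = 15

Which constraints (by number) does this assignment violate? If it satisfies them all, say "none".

Violated: 3.

[1] W − X = 2 − 15 = -13 — satisfied.
[2] X + Z + S = 15 + 2 + 2 = 19 — satisfied.
[3] Y = 3, X = 15; 3 ≤ 15 (want >) — violated.
[4] U = 14 is in {15, 12, 11, 14, 19} — satisfied.
[5] X + Y = 18; 18 mod 6 = 0 — satisfied.
[6] max(15, 2) = 15 — satisfied.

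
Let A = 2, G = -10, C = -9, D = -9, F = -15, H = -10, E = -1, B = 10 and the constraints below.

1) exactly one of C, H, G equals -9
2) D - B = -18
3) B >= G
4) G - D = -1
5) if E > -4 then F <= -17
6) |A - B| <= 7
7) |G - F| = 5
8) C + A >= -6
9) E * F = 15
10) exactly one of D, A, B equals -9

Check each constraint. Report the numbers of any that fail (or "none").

1) C=-9, H=-10, G=-10; 1 of them equals -9  true
2) D - B = -9 - 10 = -19, not -18  false
3) B = 10, G = -10; 10 ≥ -10  true
4) G - D = -10 - (-9) = -1  true
5) E = -1 > -4, so we need F ≤ -17; but F = -15 > -17  false
6) |2 - 10| = 8; 8 > 7, exceeds bound 7  false
7) |-10 - (-15)| = 5  true
8) C + A = -9 + 2 = -7; -7 < -6, bound -6 not met  false
9) E * F = -1 * (-15) = 15  true
10) D=-9, A=2, B=10; 1 of them equals -9  true

Constraints 2, 5, 6, 8 are violated.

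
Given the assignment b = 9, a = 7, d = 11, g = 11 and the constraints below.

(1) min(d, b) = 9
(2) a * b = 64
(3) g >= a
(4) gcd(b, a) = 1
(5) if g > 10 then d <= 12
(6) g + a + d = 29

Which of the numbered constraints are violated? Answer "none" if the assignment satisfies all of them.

Constraint 2 does not hold.

(1) min(11, 9) = 9  true
(2) a * b = 7 * 9 = 63, not 64  false
(3) g = 11, a = 7; 11 ≥ 7  true
(4) gcd(9, 7) = 1  true
(5) g = 11 > 10, so we need d ≤ 12; d = 11 ≤ 12  true
(6) g + a + d = 11 + 7 + 11 = 29  true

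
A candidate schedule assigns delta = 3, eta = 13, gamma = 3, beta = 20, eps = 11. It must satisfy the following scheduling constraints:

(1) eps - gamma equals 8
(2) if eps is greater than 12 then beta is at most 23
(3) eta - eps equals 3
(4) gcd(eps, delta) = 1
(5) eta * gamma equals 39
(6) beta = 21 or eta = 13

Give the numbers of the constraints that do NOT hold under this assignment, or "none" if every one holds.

Constraint 3 does not hold.

(1) eps - gamma = 11 - 3 = 8 — OK.
(2) eps = 11, not > 12; antecedent false, conditional vacuously true — OK.
(3) eta - eps = 13 - 11 = 2, not 3 — violated.
(4) gcd(11, 3) = 1 — OK.
(5) eta * gamma = 13 * 3 = 39 — OK.
(6) beta = 20 ≠ 21, but eta = 13 = 13 (second disjunct) — OK.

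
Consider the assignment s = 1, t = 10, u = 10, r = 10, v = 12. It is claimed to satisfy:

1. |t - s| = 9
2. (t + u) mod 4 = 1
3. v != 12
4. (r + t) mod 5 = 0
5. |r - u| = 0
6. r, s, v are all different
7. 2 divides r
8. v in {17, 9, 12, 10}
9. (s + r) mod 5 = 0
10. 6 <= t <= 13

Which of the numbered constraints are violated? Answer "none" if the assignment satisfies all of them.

1. |10 - 1| = 9  holds
2. t + u = 20; 20 mod 4 = 0, not 1  fails
3. v = 12, but 12 is required to differ  fails
4. r + t = 20; 20 mod 5 = 0  holds
5. |10 - 10| = 0  holds
6. values 10, 1, 12 are pairwise distinct  holds
7. 10 / 2 = 5, so 2 divides 10  holds
8. v = 12 is in {17, 9, 12, 10}  holds
9. s + r = 11; 11 mod 5 = 1, not 0  fails
10. t = 10 lies in [6, 13]  holds

Violated: 2, 3, and 9.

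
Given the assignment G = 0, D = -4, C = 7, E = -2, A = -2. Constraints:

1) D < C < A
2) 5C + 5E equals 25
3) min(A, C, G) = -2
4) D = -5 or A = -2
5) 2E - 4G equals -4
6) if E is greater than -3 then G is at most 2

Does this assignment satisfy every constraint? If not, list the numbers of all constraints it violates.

1) values -4, 7, -2; C = 7 is not < A = -2 — does not hold.
2) 5C + 5E = 5(7) + 5(-2) = 25 — holds.
3) min(-2, 7, 0) = -2 — holds.
4) D = -4 ≠ -5, but A = -2 = -2 (second disjunct) — holds.
5) 2E - 4G = 2(-2) - 4(0) = -4 — holds.
6) E = -2 > -3, so we need G ≤ 2; G = 0 ≤ 2 — holds.

Constraint 1 is violated.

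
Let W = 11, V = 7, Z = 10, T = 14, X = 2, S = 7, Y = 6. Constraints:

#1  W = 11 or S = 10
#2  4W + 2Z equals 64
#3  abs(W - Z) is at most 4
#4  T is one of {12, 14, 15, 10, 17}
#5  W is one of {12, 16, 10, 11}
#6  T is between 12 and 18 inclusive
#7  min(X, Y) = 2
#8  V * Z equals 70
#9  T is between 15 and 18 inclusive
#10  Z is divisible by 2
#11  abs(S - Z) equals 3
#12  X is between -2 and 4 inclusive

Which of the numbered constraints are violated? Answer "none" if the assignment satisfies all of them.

#1 W = 11 = 11 (first disjunct) — satisfied.
#2 4W + 2Z = 4(11) + 2(10) = 64 — satisfied.
#3 abs(11 - 10) = 1; 1 ≤ 4 — satisfied.
#4 T = 14 is in {12, 14, 15, 10, 17} — satisfied.
#5 W = 11 is in {12, 16, 10, 11} — satisfied.
#6 T = 14 lies in [12, 18] — satisfied.
#7 min(2, 6) = 2 — satisfied.
#8 V * Z = 7 * 10 = 70 — satisfied.
#9 T = 14 is outside [15, 18] — violated.
#10 10 / 2 = 5, so 2 divides 10 — satisfied.
#11 abs(7 - 10) = 3 — satisfied.
#12 X = 2 lies in [-2, 4] — satisfied.

The assignment fails constraint 9.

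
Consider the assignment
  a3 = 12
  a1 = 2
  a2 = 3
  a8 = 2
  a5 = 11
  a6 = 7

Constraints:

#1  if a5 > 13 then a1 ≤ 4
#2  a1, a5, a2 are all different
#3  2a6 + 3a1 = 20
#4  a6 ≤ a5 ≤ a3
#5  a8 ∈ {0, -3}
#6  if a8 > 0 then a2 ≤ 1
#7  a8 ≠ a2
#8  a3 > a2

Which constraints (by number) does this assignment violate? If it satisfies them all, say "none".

Constraints 5 and 6 are violated.

#1 a5 = 11, not > 13; antecedent false, conditional vacuously true  yes
#2 values 2, 11, 3 are pairwise distinct  yes
#3 2a6 + 3a1 = 2(7) + 3(2) = 20  yes
#4 values 7 ≤ 11 ≤ 12  yes
#5 a8 = 2 is not in {0, -3}  no
#6 a8 = 2 > 0, so we need a2 ≤ 1; but a2 = 3 > 1  no
#7 a8 = 2, a2 = 3; distinct  yes
#8 a3 = 12, a2 = 3; 12 > 3  yes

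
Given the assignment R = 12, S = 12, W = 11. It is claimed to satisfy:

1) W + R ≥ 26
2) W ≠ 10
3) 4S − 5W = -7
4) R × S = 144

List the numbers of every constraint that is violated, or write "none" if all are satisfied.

Violated: 1.

1) W + R = 11 + 12 = 23; 23 < 26, bound 26 not met — fails.
2) W = 11, and 11 ≠ 10 — holds.
3) 4S − 5W = 4(12) − 5(11) = -7 — holds.
4) R × S = 12 × 12 = 144 — holds.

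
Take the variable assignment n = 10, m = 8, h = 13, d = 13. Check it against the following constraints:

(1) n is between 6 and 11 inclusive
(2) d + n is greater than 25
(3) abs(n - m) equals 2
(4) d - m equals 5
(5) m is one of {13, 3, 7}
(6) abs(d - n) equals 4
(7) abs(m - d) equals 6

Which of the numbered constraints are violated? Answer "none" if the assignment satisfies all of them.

(1) n = 10 lies in [6, 11]  OK
(2) d + n = 13 + 10 = 23; 23 ≤ 25, bound 25 not met  FAIL
(3) abs(10 - 8) = 2  OK
(4) d - m = 13 - 8 = 5  OK
(5) m = 8 is not in {13, 3, 7}  FAIL
(6) abs(13 - 10) = 3, not 4  FAIL
(7) abs(8 - 13) = 5, not 6  FAIL

Constraints 2, 5, 6, 7 do not hold.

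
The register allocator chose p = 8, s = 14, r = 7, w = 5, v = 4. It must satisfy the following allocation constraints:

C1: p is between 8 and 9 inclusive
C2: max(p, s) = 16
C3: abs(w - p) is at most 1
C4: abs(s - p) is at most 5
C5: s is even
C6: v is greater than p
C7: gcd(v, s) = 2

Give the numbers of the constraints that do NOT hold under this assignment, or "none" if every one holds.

No — constraints 2, 3, 4, 6 are not satisfied.

C1: p = 8 lies in [8, 9]  ✔
C2: max(8, 14) = 14, not 16  ✘
C3: abs(5 - 8) = 3; 3 > 1, exceeds bound 1  ✘
C4: abs(14 - 8) = 6; 6 > 5, exceeds bound 5  ✘
C5: s = 14 is even  ✔
C6: v = 4, p = 8; 4 ≤ 8 (want >)  ✘
C7: gcd(4, 14) = 2  ✔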